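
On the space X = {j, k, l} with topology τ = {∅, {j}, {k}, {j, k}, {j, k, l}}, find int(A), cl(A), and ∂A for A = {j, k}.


int(A) = {j, k}, cl(A) = {j, k, l}, ∂A = {l}.

Closed sets in (X, τ) are complements of opens:
  closed(X, τ) = {∅, {l}, {j, l}, {k, l}, {j, k, l}}.
int(A) = ⋃ {U ∈ τ : U ⊆ A}. Opens contained in A: ∅, {j}, {k}, {j, k}.
Taking the union of these: int(A) = {j, k}.
cl(A) = ⋂ {C closed : A ⊆ C}. Closed sets containing A: {j, k, l}.
Intersecting these: cl(A) = {j, k, l}.
∂A = cl(A) ∖ int(A) = {j, k, l} ∖ {j, k} = {l}.


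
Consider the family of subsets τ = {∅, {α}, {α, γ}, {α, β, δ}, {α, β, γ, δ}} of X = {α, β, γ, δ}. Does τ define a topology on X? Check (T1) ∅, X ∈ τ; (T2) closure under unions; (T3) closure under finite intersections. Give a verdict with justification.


τ IS a topology on X.

Axiom (T1): ∅ ∈ τ? Yes; X ∈ τ? Yes.
Axiom (T2/T3): check pairwise unions and intersections of members of τ.
All pairwise intersections and unions checked — each lies in τ. Therefore τ satisfies (T1), (T2), (T3): it IS a topology on X.


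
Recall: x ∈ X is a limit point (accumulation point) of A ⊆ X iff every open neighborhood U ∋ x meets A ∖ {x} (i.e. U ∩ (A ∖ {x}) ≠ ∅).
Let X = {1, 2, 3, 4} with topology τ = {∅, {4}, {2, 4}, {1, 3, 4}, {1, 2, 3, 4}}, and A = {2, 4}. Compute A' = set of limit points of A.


A' = {1, 2, 3}

For each x ∈ X, list the open sets U ∈ τ with x ∈ U, then check whether U ∩ (A ∖ {x}) ≠ ∅ for every such U.
  x = 1: opens ∋ x are {1, 3, 4}, {1, 2, 3, 4}; each meets A ∖ {1}, so x IS a limit point.
  x = 2: opens ∋ x are {2, 4}, {1, 2, 3, 4}; each meets A ∖ {2}, so x IS a limit point.
  x = 3: opens ∋ x are {1, 3, 4}, {1, 2, 3, 4}; each meets A ∖ {3}, so x IS a limit point.
  x = 4: open {4} ∋ x has {4} ∩ (A ∖ {4}) = ∅, so x is NOT a limit point.
Collecting: A' = {1, 2, 3}.


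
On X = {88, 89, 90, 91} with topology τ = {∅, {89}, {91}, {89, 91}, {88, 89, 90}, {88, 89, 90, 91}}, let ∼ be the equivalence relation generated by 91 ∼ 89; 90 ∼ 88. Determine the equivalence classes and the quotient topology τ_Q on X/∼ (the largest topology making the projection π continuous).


X/∼ = {[88=90], [89=91]}; |τ_Q| = 3.

Equivalence classes: [88=90], [89=91].
Quotient map π: X → X/∼ sends 88 ↦ [88=90], 89 ↦ [89=91], 90 ↦ [88=90], 91 ↦ [89=91].
For each subset V ⊆ X/∼, compute π^{-1}(V) ⊆ X and check whether π^{-1}(V) ∈ τ. V is open in τ_Q iff π^{-1}(V) ∈ τ.
  V = {}: π^{-1}(V) = ∅ ∈ τ ✓.
  V = {[88=90]}: π^{-1}(V) = {88, 90} ∉ τ ✗.
  V = {[89=91]}: π^{-1}(V) = {89, 91} ∈ τ ✓.
  V = {[88=90], [89=91]}: π^{-1}(V) = {88, 89, 90, 91} ∈ τ ✓.
Open sets in the quotient: τ_Q = {{}, {[89=91]}, {[88=90], [89=91]}} (3 elements).


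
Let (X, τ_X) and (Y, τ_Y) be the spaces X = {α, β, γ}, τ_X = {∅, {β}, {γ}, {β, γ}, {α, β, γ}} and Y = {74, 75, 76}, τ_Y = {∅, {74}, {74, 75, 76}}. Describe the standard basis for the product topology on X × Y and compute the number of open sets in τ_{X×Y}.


Basis B = {∅ × ∅, {β} × {74}, {γ} × {74}, {β, γ} × {74}, {α, β, γ} × {74}, {β} × {74, 75, 76}, {γ} × {74, 75, 76}, {β, γ} × {74, 75, 76}, {α, β, γ} × {74, 75, 76}}; |τ_{X×Y}| = 14.

Enumerate products U × V with U ∈ τ_X, V ∈ τ_Y (deduplicated):
  ∅ × ∅ = {} (∅)
  {β} × {74} = {(β,74)}
  {γ} × {74} = {(γ,74)}
  {β, γ} × {74} = {(β,74), (γ,74)}
  {α, β, γ} × {74} = {(α,74), (β,74), (γ,74)}
  {β} × {74, 75, 76} = {(β,74), (β,75), (β,76)}
  {γ} × {74, 75, 76} = {(γ,74), (γ,75), (γ,76)}
  {β, γ} × {74, 75, 76} = {(β,74), (β,75), (β,76), (γ,74), (γ,75), (γ,76)}
  {α, β, γ} × {74, 75, 76} = {(α,74), (α,75), (α,76), (β,74), (β,75), (β,76), (γ,74), (γ,75), (γ,76)}
These 9 distinct sets form the basis B.
Close under arbitrary unions to get τ_{X×Y}; counting gives |τ_{X×Y}| = 14.


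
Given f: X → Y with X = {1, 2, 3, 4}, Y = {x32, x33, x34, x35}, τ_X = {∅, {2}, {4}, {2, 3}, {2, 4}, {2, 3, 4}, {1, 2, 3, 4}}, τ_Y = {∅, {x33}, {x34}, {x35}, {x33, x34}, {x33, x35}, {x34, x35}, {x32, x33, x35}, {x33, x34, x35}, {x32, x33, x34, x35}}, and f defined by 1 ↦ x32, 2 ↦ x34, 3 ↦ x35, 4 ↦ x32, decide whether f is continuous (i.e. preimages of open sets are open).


f is NOT continuous.

Compute f^{-1}(U) for each U ∈ τ_Y:
  U = ∅: f^{-1}(U) = ∅ ∈ τ_X ✓.
  U = {x33}: f^{-1}(U) = ∅ ∈ τ_X ✓.
  U = {x34}: f^{-1}(U) = {2} ∈ τ_X ✓.
  U = {x35}: f^{-1}(U) = {3} ∉ τ_X ✗.
  U = {x33, x34}: f^{-1}(U) = {2} ∈ τ_X ✓.
  U = {x33, x35}: f^{-1}(U) = {3} ∉ τ_X ✗.
  U = {x34, x35}: f^{-1}(U) = {2, 3} ∈ τ_X ✓.
  U = {x32, x33, x35}: f^{-1}(U) = {1, 3, 4} ∉ τ_X ✗.
  U = {x33, x34, x35}: f^{-1}(U) = {2, 3} ∈ τ_X ✓.
  U = {x32, x33, x34, x35}: f^{-1}(U) = {1, 2, 3, 4} ∈ τ_X ✓.
Found U = {x35} with f^{-1}(U) = {3} not in τ_X. Therefore f is NOT continuous.


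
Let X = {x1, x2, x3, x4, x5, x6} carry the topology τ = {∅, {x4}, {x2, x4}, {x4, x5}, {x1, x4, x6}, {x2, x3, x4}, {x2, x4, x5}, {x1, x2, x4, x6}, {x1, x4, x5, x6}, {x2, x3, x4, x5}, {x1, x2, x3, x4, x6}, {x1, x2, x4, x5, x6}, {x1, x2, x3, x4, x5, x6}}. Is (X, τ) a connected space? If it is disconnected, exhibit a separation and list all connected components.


(X, τ) is connected.

Find clopen sets (U ∈ τ with X ∖ U ∈ τ):
  U = ∅, X ∖ U = {x1, x2, x3, x4, x5, x6} — both open, so U is clopen.
  U = {x1, x2, x3, x4, x5, x6}, X ∖ U = ∅ — both open, so U is clopen.
Only trivial clopens (∅ and X) exist, so (X, τ) is connected.
Compute connected components by grouping points that agree on all clopens:
  component: {x1, x2, x3, x4, x5, x6}


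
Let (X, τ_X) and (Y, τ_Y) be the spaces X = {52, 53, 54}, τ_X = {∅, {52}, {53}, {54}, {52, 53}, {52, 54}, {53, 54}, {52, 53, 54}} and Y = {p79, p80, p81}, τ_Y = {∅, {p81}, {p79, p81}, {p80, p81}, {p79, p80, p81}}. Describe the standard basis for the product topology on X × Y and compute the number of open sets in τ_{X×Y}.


Basis B = {∅ × ∅, {52} × {p81}, {53} × {p81}, {54} × {p81}, {52} × {p79, p81}, {52} × {p80, p81}, {52, 53} × {p81}, {52, 54} × {p81}, {53} × {p79, p81}, {53} × {p80, p81}, {53, 54} × {p81}, {54} × {p79, p81}, {54} × {p80, p81}, {52} × {p79, p80, p81}, {52, 53, 54} × {p81}, {53} × {p79, p80, p81}, {54} × {p79, p80, p81}, {52, 53} × {p79, p81}, {52, 54} × {p79, p81}, {52, 53} × {p80, p81}, {52, 54} × {p80, p81}, {53, 54} × {p79, p81}, {53, 54} × {p80, p81}, {52, 53} × {p79, p80, p81}, {52, 54} × {p79, p80, p81}, {52, 53, 54} × {p79, p81}, {52, 53, 54} × {p80, p81}, {53, 54} × {p79, p80, p81}, {52, 53, 54} × {p79, p80, p81}}; |τ_{X×Y}| = 125.

Enumerate products U × V with U ∈ τ_X, V ∈ τ_Y (deduplicated):
  ∅ × ∅ = {} (∅)
  {52} × {p81} = {(52,p81)}
  {53} × {p81} = {(53,p81)}
  {54} × {p81} = {(54,p81)}
  {52} × {p79, p81} = {(52,p79), (52,p81)}
  {52} × {p80, p81} = {(52,p80), (52,p81)}
  {52, 53} × {p81} = {(52,p81), (53,p81)}
  {52, 54} × {p81} = {(52,p81), (54,p81)}
  {53} × {p79, p81} = {(53,p79), (53,p81)}
  {53} × {p80, p81} = {(53,p80), (53,p81)}
  {53, 54} × {p81} = {(53,p81), (54,p81)}
  {54} × {p79, p81} = {(54,p79), (54,p81)}
  {54} × {p80, p81} = {(54,p80), (54,p81)}
  {52} × {p79, p80, p81} = {(52,p79), (52,p80), (52,p81)}
  {52, 53, 54} × {p81} = {(52,p81), (53,p81), (54,p81)}
  {53} × {p79, p80, p81} = {(53,p79), (53,p80), (53,p81)}
  {54} × {p79, p80, p81} = {(54,p79), (54,p80), (54,p81)}
  {52, 53} × {p79, p81} = {(52,p79), (52,p81), (53,p79), (53,p81)}
  {52, 54} × {p79, p81} = {(52,p79), (52,p81), (54,p79), (54,p81)}
  {52, 53} × {p80, p81} = {(52,p80), (52,p81), (53,p80), (53,p81)}
  {52, 54} × {p80, p81} = {(52,p80), (52,p81), (54,p80), (54,p81)}
  {53, 54} × {p79, p81} = {(53,p79), (53,p81), (54,p79), (54,p81)}
  {53, 54} × {p80, p81} = {(53,p80), (53,p81), (54,p80), (54,p81)}
  {52, 53} × {p79, p80, p81} = {(52,p79), (52,p80), (52,p81), (53,p79), (53,p80), (53,p81)}
  {52, 54} × {p79, p80, p81} = {(52,p79), (52,p80), (52,p81), (54,p79), (54,p80), (54,p81)}
  {52, 53, 54} × {p79, p81} = {(52,p79), (52,p81), (53,p79), (53,p81), (54,p79), (54,p81)}
  {52, 53, 54} × {p80, p81} = {(52,p80), (52,p81), (53,p80), (53,p81), (54,p80), (54,p81)}
  {53, 54} × {p79, p80, p81} = {(53,p79), (53,p80), (53,p81), (54,p79), (54,p80), (54,p81)}
  {52, 53, 54} × {p79, p80, p81} = {(52,p79), (52,p80), (52,p81), (53,p79), (53,p80), (53,p81), (54,p79), (54,p80), (54,p81)}
These 29 distinct sets form the basis B.
Close under arbitrary unions to get τ_{X×Y}; counting gives |τ_{X×Y}| = 125.


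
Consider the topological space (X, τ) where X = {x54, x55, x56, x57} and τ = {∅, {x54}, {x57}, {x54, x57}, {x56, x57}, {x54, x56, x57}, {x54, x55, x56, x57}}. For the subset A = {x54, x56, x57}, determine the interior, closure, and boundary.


int(A) = {x54, x56, x57}, cl(A) = {x54, x55, x56, x57}, ∂A = {x55}.

Closed sets in (X, τ) are complements of opens:
  closed(X, τ) = {∅, {x55}, {x54, x55}, {x55, x56}, {x54, x55, x56}, {x55, x56, x57}, {x54, x55, x56, x57}}.
int(A) = ⋃ {U ∈ τ : U ⊆ A}. Opens contained in A: ∅, {x54}, {x57}, {x54, x57}, {x56, x57}, {x54, x56, x57}.
Taking the union of these: int(A) = {x54, x56, x57}.
cl(A) = ⋂ {C closed : A ⊆ C}. Closed sets containing A: {x54, x55, x56, x57}.
Intersecting these: cl(A) = {x54, x55, x56, x57}.
∂A = cl(A) ∖ int(A) = {x54, x55, x56, x57} ∖ {x54, x56, x57} = {x55}.


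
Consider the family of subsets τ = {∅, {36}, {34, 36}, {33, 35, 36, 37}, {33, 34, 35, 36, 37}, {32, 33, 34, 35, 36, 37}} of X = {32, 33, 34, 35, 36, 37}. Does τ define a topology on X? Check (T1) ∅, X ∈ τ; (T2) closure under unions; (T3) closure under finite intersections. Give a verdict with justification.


τ IS a topology on X.

Axiom (T1): ∅ ∈ τ? Yes; X ∈ τ? Yes.
Axiom (T2/T3): check pairwise unions and intersections of members of τ.
All pairwise intersections and unions checked — each lies in τ. Therefore τ satisfies (T1), (T2), (T3): it IS a topology on X.


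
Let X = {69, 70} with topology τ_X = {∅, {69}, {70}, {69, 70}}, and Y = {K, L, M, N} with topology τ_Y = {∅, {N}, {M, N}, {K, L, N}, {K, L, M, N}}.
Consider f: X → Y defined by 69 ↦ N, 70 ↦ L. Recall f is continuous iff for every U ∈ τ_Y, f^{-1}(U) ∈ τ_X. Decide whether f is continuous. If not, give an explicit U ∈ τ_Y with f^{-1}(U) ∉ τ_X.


f IS continuous.

Compute f^{-1}(U) for each U ∈ τ_Y:
  U = ∅: f^{-1}(U) = ∅ ∈ τ_X ✓.
  U = {N}: f^{-1}(U) = {69} ∈ τ_X ✓.
  U = {M, N}: f^{-1}(U) = {69} ∈ τ_X ✓.
  U = {K, L, N}: f^{-1}(U) = {69, 70} ∈ τ_X ✓.
  U = {K, L, M, N}: f^{-1}(U) = {69, 70} ∈ τ_X ✓.
Every preimage lies in τ_X, so f IS continuous.


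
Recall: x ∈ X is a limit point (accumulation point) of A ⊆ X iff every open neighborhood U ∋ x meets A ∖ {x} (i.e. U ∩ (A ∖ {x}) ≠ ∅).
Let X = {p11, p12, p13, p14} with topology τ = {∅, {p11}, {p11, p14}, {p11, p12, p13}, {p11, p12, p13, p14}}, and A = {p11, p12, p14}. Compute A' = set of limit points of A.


A' = {p12, p13, p14}

For each x ∈ X, list the open sets U ∈ τ with x ∈ U, then check whether U ∩ (A ∖ {x}) ≠ ∅ for every such U.
  x = p11: open {p11} ∋ x has {p11} ∩ (A ∖ {p11}) = ∅, so x is NOT a limit point.
  x = p12: opens ∋ x are {p11, p12, p13}, {p11, p12, p13, p14}; each meets A ∖ {p12}, so x IS a limit point.
  x = p13: opens ∋ x are {p11, p12, p13}, {p11, p12, p13, p14}; each meets A ∖ {p13}, so x IS a limit point.
  x = p14: opens ∋ x are {p11, p14}, {p11, p12, p13, p14}; each meets A ∖ {p14}, so x IS a limit point.
Collecting: A' = {p12, p13, p14}.


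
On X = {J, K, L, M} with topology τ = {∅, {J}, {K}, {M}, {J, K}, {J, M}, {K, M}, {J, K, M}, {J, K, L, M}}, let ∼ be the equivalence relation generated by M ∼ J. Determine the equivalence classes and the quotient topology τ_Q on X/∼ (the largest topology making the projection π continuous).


X/∼ = {[J=M], [K], [L]}; |τ_Q| = 5.

Equivalence classes: [J=M], [K], [L].
Quotient map π: X → X/∼ sends J ↦ [J=M], K ↦ [K], L ↦ [L], M ↦ [J=M].
For each subset V ⊆ X/∼, compute π^{-1}(V) ⊆ X and check whether π^{-1}(V) ∈ τ. V is open in τ_Q iff π^{-1}(V) ∈ τ.
  V = {}: π^{-1}(V) = ∅ ∈ τ ✓.
  V = {[J=M]}: π^{-1}(V) = {J, M} ∈ τ ✓.
  V = {[K]}: π^{-1}(V) = {K} ∈ τ ✓.
  V = {[J=M], [K]}: π^{-1}(V) = {J, K, M} ∈ τ ✓.
  V = {[L]}: π^{-1}(V) = {L} ∉ τ ✗.
  V = {[J=M], [L]}: π^{-1}(V) = {J, L, M} ∉ τ ✗.
  V = {[K], [L]}: π^{-1}(V) = {K, L} ∉ τ ✗.
  V = {[J=M], [K], [L]}: π^{-1}(V) = {J, K, L, M} ∈ τ ✓.
Open sets in the quotient: τ_Q = {{}, {[J=M]}, {[K]}, {[J=M], [K]}, {[J=M], [K], [L]}} (5 elements).


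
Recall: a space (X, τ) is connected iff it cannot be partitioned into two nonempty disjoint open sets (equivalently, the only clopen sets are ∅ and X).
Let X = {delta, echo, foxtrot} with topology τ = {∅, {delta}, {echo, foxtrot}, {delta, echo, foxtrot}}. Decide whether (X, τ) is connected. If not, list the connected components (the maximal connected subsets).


(X, τ) is disconnected; components = [{delta}, {echo, foxtrot}].

Find clopen sets (U ∈ τ with X ∖ U ∈ τ):
  U = ∅, X ∖ U = {delta, echo, foxtrot} — both open, so U is clopen.
  U = {delta}, X ∖ U = {echo, foxtrot} — both open, so U is clopen.
  U = {echo, foxtrot}, X ∖ U = {delta} — both open, so U is clopen.
  U = {delta, echo, foxtrot}, X ∖ U = ∅ — both open, so U is clopen.
Nontrivial clopen(s) exist: e.g. {delta}. So (X, τ) is disconnected.
Compute connected components by grouping points that agree on all clopens:
  component: {delta}
  component: {echo, foxtrot}


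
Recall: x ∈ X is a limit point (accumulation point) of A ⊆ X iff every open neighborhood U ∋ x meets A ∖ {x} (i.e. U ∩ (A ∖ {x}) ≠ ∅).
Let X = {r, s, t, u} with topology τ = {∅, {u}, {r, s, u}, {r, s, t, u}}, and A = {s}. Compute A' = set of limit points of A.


A' = {r, t}

For each x ∈ X, list the open sets U ∈ τ with x ∈ U, then check whether U ∩ (A ∖ {x}) ≠ ∅ for every such U.
  x = r: opens ∋ x are {r, s, u}, {r, s, t, u}; each meets A ∖ {r}, so x IS a limit point.
  x = s: open {r, s, u} ∋ x has {r, s, u} ∩ (A ∖ {s}) = ∅, so x is NOT a limit point.
  x = t: opens ∋ x are {r, s, t, u}; each meets A ∖ {t}, so x IS a limit point.
  x = u: open {u} ∋ x has {u} ∩ (A ∖ {u}) = ∅, so x is NOT a limit point.
Collecting: A' = {r, t}.


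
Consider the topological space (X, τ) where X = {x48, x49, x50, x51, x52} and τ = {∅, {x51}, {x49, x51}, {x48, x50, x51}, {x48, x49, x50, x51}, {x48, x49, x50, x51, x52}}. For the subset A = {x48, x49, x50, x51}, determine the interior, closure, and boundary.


int(A) = {x48, x49, x50, x51}, cl(A) = {x48, x49, x50, x51, x52}, ∂A = {x52}.

Closed sets in (X, τ) are complements of opens:
  closed(X, τ) = {∅, {x52}, {x49, x52}, {x48, x50, x52}, {x48, x49, x50, x52}, {x48, x49, x50, x51, x52}}.
int(A) = ⋃ {U ∈ τ : U ⊆ A}. Opens contained in A: ∅, {x51}, {x49, x51}, {x48, x50, x51}, {x48, x49, x50, x51}.
Taking the union of these: int(A) = {x48, x49, x50, x51}.
cl(A) = ⋂ {C closed : A ⊆ C}. Closed sets containing A: {x48, x49, x50, x51, x52}.
Intersecting these: cl(A) = {x48, x49, x50, x51, x52}.
∂A = cl(A) ∖ int(A) = {x48, x49, x50, x51, x52} ∖ {x48, x49, x50, x51} = {x52}.


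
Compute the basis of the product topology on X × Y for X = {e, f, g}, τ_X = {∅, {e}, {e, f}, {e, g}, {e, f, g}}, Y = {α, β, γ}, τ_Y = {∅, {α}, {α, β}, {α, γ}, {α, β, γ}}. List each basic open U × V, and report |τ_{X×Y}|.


Basis B = {∅ × ∅, {e} × {α}, {e} × {α, β}, {e} × {α, γ}, {e, f} × {α}, {e, g} × {α}, {e} × {α, β, γ}, {e, f, g} × {α}, {e, f} × {α, β}, {e, g} × {α, β}, {e, f} × {α, γ}, {e, g} × {α, γ}, {e, f} × {α, β, γ}, {e, g} × {α, β, γ}, {e, f, g} × {α, β}, {e, f, g} × {α, γ}, {e, f, g} × {α, β, γ}}; |τ_{X×Y}| = 48.

Enumerate products U × V with U ∈ τ_X, V ∈ τ_Y (deduplicated):
  ∅ × ∅ = {} (∅)
  {e} × {α} = {(e,α)}
  {e} × {α, β} = {(e,α), (e,β)}
  {e} × {α, γ} = {(e,α), (e,γ)}
  {e, f} × {α} = {(e,α), (f,α)}
  {e, g} × {α} = {(e,α), (g,α)}
  {e} × {α, β, γ} = {(e,α), (e,β), (e,γ)}
  {e, f, g} × {α} = {(e,α), (f,α), (g,α)}
  {e, f} × {α, β} = {(e,α), (e,β), (f,α), (f,β)}
  {e, g} × {α, β} = {(e,α), (e,β), (g,α), (g,β)}
  {e, f} × {α, γ} = {(e,α), (e,γ), (f,α), (f,γ)}
  {e, g} × {α, γ} = {(e,α), (e,γ), (g,α), (g,γ)}
  {e, f} × {α, β, γ} = {(e,α), (e,β), (e,γ), (f,α), (f,β), (f,γ)}
  {e, g} × {α, β, γ} = {(e,α), (e,β), (e,γ), (g,α), (g,β), (g,γ)}
  {e, f, g} × {α, β} = {(e,α), (e,β), (f,α), (f,β), (g,α), (g,β)}
  {e, f, g} × {α, γ} = {(e,α), (e,γ), (f,α), (f,γ), (g,α), (g,γ)}
  {e, f, g} × {α, β, γ} = {(e,α), (e,β), (e,γ), (f,α), (f,β), (f,γ), (g,α), (g,β), (g,γ)}
These 17 distinct sets form the basis B.
Close under arbitrary unions to get τ_{X×Y}; counting gives |τ_{X×Y}| = 48.


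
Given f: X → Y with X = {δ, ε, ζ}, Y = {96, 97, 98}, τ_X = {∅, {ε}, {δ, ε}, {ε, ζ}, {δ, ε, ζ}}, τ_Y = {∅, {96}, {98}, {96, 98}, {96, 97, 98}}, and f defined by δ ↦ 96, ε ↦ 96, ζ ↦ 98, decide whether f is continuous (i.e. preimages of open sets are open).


f is NOT continuous.

Compute f^{-1}(U) for each U ∈ τ_Y:
  U = ∅: f^{-1}(U) = ∅ ∈ τ_X ✓.
  U = {96}: f^{-1}(U) = {δ, ε} ∈ τ_X ✓.
  U = {98}: f^{-1}(U) = {ζ} ∉ τ_X ✗.
  U = {96, 98}: f^{-1}(U) = {δ, ε, ζ} ∈ τ_X ✓.
  U = {96, 97, 98}: f^{-1}(U) = {δ, ε, ζ} ∈ τ_X ✓.
Found U = {98} with f^{-1}(U) = {ζ} not in τ_X. Therefore f is NOT continuous.


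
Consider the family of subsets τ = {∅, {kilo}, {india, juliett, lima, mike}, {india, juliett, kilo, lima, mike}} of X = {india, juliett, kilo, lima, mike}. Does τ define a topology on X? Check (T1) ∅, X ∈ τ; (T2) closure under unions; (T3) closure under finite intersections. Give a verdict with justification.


τ IS a topology on X.

Axiom (T1): ∅ ∈ τ? Yes; X ∈ τ? Yes.
Axiom (T2/T3): check pairwise unions and intersections of members of τ.
All pairwise intersections and unions checked — each lies in τ. Therefore τ satisfies (T1), (T2), (T3): it IS a topology on X.


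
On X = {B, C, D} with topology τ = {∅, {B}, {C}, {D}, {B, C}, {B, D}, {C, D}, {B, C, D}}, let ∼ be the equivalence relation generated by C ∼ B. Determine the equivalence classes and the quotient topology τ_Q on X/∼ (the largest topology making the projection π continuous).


X/∼ = {[B=C], [D]}; |τ_Q| = 4.

Equivalence classes: [B=C], [D].
Quotient map π: X → X/∼ sends B ↦ [B=C], C ↦ [B=C], D ↦ [D].
For each subset V ⊆ X/∼, compute π^{-1}(V) ⊆ X and check whether π^{-1}(V) ∈ τ. V is open in τ_Q iff π^{-1}(V) ∈ τ.
  V = {}: π^{-1}(V) = ∅ ∈ τ ✓.
  V = {[B=C]}: π^{-1}(V) = {B, C} ∈ τ ✓.
  V = {[D]}: π^{-1}(V) = {D} ∈ τ ✓.
  V = {[B=C], [D]}: π^{-1}(V) = {B, C, D} ∈ τ ✓.
Open sets in the quotient: τ_Q = {{}, {[B=C]}, {[D]}, {[B=C], [D]}} (4 elements).


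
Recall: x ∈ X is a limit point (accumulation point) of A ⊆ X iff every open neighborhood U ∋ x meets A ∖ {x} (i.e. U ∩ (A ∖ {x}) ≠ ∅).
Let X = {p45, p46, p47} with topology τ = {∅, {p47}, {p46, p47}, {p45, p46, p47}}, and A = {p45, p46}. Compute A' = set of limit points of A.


A' = {p45}

For each x ∈ X, list the open sets U ∈ τ with x ∈ U, then check whether U ∩ (A ∖ {x}) ≠ ∅ for every such U.
  x = p45: opens ∋ x are {p45, p46, p47}; each meets A ∖ {p45}, so x IS a limit point.
  x = p46: open {p46, p47} ∋ x has {p46, p47} ∩ (A ∖ {p46}) = ∅, so x is NOT a limit point.
  x = p47: open {p47} ∋ x has {p47} ∩ (A ∖ {p47}) = ∅, so x is NOT a limit point.
Collecting: A' = {p45}.


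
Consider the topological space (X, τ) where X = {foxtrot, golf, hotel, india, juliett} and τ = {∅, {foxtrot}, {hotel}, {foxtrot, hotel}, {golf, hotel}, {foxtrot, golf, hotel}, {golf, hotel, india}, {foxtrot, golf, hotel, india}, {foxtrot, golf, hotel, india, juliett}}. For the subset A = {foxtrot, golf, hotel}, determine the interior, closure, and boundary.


int(A) = {foxtrot, golf, hotel}, cl(A) = {foxtrot, golf, hotel, india, juliett}, ∂A = {india, juliett}.

Closed sets in (X, τ) are complements of opens:
  closed(X, τ) = {∅, {juliett}, {foxtrot, juliett}, {india, juliett}, {foxtrot, india, juliett}, {golf, india, juliett}, {foxtrot, golf, india, juliett}, {golf, hotel, india, juliett}, {foxtrot, golf, hotel, india, juliett}}.
int(A) = ⋃ {U ∈ τ : U ⊆ A}. Opens contained in A: ∅, {foxtrot}, {hotel}, {foxtrot, hotel}, {golf, hotel}, {foxtrot, golf, hotel}.
Taking the union of these: int(A) = {foxtrot, golf, hotel}.
cl(A) = ⋂ {C closed : A ⊆ C}. Closed sets containing A: {foxtrot, golf, hotel, india, juliett}.
Intersecting these: cl(A) = {foxtrot, golf, hotel, india, juliett}.
∂A = cl(A) ∖ int(A) = {foxtrot, golf, hotel, india, juliett} ∖ {foxtrot, golf, hotel} = {india, juliett}.


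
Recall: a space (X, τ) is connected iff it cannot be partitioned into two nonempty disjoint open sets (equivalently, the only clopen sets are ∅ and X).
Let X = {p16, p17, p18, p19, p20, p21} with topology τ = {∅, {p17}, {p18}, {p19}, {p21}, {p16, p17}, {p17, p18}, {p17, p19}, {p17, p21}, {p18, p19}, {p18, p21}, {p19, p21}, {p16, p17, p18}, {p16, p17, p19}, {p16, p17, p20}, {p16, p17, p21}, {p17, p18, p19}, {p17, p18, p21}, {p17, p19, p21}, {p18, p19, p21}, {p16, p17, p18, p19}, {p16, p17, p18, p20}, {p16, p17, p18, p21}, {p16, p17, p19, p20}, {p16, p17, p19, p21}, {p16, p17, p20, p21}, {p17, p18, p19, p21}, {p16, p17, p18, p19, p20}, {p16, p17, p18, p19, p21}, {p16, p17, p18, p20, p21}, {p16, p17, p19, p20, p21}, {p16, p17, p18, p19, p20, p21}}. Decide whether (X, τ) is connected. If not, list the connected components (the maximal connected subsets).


(X, τ) is disconnected; components = [{p18}, {p19}, {p21}, {p16, p17, p20}].

Find clopen sets (U ∈ τ with X ∖ U ∈ τ):
  U = ∅, X ∖ U = {p16, p17, p18, p19, p20, p21} — both open, so U is clopen.
  U = {p18}, X ∖ U = {p16, p17, p19, p20, p21} — both open, so U is clopen.
  U = {p19}, X ∖ U = {p16, p17, p18, p20, p21} — both open, so U is clopen.
  U = {p21}, X ∖ U = {p16, p17, p18, p19, p20} — both open, so U is clopen.
  U = {p18, p19}, X ∖ U = {p16, p17, p20, p21} — both open, so U is clopen.
  U = {p18, p21}, X ∖ U = {p16, p17, p19, p20} — both open, so U is clopen.
  U = {p19, p21}, X ∖ U = {p16, p17, p18, p20} — both open, so U is clopen.
  U = {p16, p17, p20}, X ∖ U = {p18, p19, p21} — both open, so U is clopen.
  U = {p18, p19, p21}, X ∖ U = {p16, p17, p20} — both open, so U is clopen.
  U = {p16, p17, p18, p20}, X ∖ U = {p19, p21} — both open, so U is clopen.
  U = {p16, p17, p19, p20}, X ∖ U = {p18, p21} — both open, so U is clopen.
  U = {p16, p17, p20, p21}, X ∖ U = {p18, p19} — both open, so U is clopen.
  U = {p16, p17, p18, p19, p20}, X ∖ U = {p21} — both open, so U is clopen.
  U = {p16, p17, p18, p20, p21}, X ∖ U = {p19} — both open, so U is clopen.
  U = {p16, p17, p19, p20, p21}, X ∖ U = {p18} — both open, so U is clopen.
  U = {p16, p17, p18, p19, p20, p21}, X ∖ U = ∅ — both open, so U is clopen.
Nontrivial clopen(s) exist: e.g. {p16, p17, p20, p21}. So (X, τ) is disconnected.
Compute connected components by grouping points that agree on all clopens:
  component: {p18}
  component: {p19}
  component: {p21}
  component: {p16, p17, p20}


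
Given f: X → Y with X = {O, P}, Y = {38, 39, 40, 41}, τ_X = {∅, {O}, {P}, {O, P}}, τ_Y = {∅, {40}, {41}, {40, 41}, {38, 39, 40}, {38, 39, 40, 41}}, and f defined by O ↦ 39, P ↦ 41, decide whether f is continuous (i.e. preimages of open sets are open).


f IS continuous.

Compute f^{-1}(U) for each U ∈ τ_Y:
  U = ∅: f^{-1}(U) = ∅ ∈ τ_X ✓.
  U = {40}: f^{-1}(U) = ∅ ∈ τ_X ✓.
  U = {41}: f^{-1}(U) = {P} ∈ τ_X ✓.
  U = {40, 41}: f^{-1}(U) = {P} ∈ τ_X ✓.
  U = {38, 39, 40}: f^{-1}(U) = {O} ∈ τ_X ✓.
  U = {38, 39, 40, 41}: f^{-1}(U) = {O, P} ∈ τ_X ✓.
Every preimage lies in τ_X, so f IS continuous.


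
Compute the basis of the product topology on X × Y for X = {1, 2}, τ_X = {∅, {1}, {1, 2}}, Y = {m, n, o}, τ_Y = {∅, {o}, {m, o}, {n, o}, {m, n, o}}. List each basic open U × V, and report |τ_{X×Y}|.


Basis B = {∅ × ∅, {1} × {o}, {1} × {m, o}, {1} × {n, o}, {1, 2} × {o}, {1} × {m, n, o}, {1, 2} × {m, o}, {1, 2} × {n, o}, {1, 2} × {m, n, o}}; |τ_{X×Y}| = 14.

Enumerate products U × V with U ∈ τ_X, V ∈ τ_Y (deduplicated):
  ∅ × ∅ = {} (∅)
  {1} × {o} = {(1,o)}
  {1} × {m, o} = {(1,m), (1,o)}
  {1} × {n, o} = {(1,n), (1,o)}
  {1, 2} × {o} = {(1,o), (2,o)}
  {1} × {m, n, o} = {(1,m), (1,n), (1,o)}
  {1, 2} × {m, o} = {(1,m), (1,o), (2,m), (2,o)}
  {1, 2} × {n, o} = {(1,n), (1,o), (2,n), (2,o)}
  {1, 2} × {m, n, o} = {(1,m), (1,n), (1,o), (2,m), (2,n), (2,o)}
These 9 distinct sets form the basis B.
Close under arbitrary unions to get τ_{X×Y}; counting gives |τ_{X×Y}| = 14.


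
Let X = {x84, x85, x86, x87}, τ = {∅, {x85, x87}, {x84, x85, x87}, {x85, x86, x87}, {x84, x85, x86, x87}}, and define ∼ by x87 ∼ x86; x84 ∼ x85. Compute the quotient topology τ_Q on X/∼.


X/∼ = {[x84=x85], [x86=x87]}; |τ_Q| = 2.

Equivalence classes: [x84=x85], [x86=x87].
Quotient map π: X → X/∼ sends x84 ↦ [x84=x85], x85 ↦ [x84=x85], x86 ↦ [x86=x87], x87 ↦ [x86=x87].
For each subset V ⊆ X/∼, compute π^{-1}(V) ⊆ X and check whether π^{-1}(V) ∈ τ. V is open in τ_Q iff π^{-1}(V) ∈ τ.
  V = {}: π^{-1}(V) = ∅ ∈ τ ✓.
  V = {[x84=x85]}: π^{-1}(V) = {x84, x85} ∉ τ ✗.
  V = {[x86=x87]}: π^{-1}(V) = {x86, x87} ∉ τ ✗.
  V = {[x84=x85], [x86=x87]}: π^{-1}(V) = {x84, x85, x86, x87} ∈ τ ✓.
Open sets in the quotient: τ_Q = {{}, {[x84=x85], [x86=x87]}} (2 elements).


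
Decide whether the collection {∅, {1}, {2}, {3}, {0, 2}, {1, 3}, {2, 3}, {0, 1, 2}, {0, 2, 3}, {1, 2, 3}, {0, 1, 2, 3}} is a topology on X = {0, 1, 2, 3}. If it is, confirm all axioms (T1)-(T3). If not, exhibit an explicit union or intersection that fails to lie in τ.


τ is NOT a topology on X.

Axiom (T1): ∅ ∈ τ? Yes; X ∈ τ? Yes.
Axiom (T2/T3): check pairwise unions and intersections of members of τ.
Counterexample for (T2): {1} ∪ {2} = {1, 2} ∉ τ. Therefore τ is NOT a topology.


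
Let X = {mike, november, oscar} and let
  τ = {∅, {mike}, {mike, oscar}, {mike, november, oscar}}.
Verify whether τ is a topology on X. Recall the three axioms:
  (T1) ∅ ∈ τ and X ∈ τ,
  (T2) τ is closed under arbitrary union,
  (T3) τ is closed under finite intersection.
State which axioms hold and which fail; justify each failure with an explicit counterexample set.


τ IS a topology on X.

Axiom (T1): ∅ ∈ τ? Yes; X ∈ τ? Yes.
Axiom (T2/T3): check pairwise unions and intersections of members of τ.
All pairwise intersections and unions checked — each lies in τ. Therefore τ satisfies (T1), (T2), (T3): it IS a topology on X.


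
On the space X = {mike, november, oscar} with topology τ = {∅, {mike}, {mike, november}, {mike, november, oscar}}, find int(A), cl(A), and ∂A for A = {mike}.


int(A) = {mike}, cl(A) = {mike, november, oscar}, ∂A = {november, oscar}.

Closed sets in (X, τ) are complements of opens:
  closed(X, τ) = {∅, {oscar}, {november, oscar}, {mike, november, oscar}}.
int(A) = ⋃ {U ∈ τ : U ⊆ A}. Opens contained in A: ∅, {mike}.
Taking the union of these: int(A) = {mike}.
cl(A) = ⋂ {C closed : A ⊆ C}. Closed sets containing A: {mike, november, oscar}.
Intersecting these: cl(A) = {mike, november, oscar}.
∂A = cl(A) ∖ int(A) = {mike, november, oscar} ∖ {mike} = {november, oscar}.


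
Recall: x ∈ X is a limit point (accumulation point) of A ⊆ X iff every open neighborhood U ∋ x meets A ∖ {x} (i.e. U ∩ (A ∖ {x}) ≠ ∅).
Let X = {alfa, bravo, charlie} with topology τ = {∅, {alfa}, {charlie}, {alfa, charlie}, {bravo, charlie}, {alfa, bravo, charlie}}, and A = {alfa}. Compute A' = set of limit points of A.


A' = ∅

For each x ∈ X, list the open sets U ∈ τ with x ∈ U, then check whether U ∩ (A ∖ {x}) ≠ ∅ for every such U.
  x = alfa: open {alfa} ∋ x has {alfa} ∩ (A ∖ {alfa}) = ∅, so x is NOT a limit point.
  x = bravo: open {bravo, charlie} ∋ x has {bravo, charlie} ∩ (A ∖ {bravo}) = ∅, so x is NOT a limit point.
  x = charlie: open {charlie} ∋ x has {charlie} ∩ (A ∖ {charlie}) = ∅, so x is NOT a limit point.
Collecting: A' = ∅.


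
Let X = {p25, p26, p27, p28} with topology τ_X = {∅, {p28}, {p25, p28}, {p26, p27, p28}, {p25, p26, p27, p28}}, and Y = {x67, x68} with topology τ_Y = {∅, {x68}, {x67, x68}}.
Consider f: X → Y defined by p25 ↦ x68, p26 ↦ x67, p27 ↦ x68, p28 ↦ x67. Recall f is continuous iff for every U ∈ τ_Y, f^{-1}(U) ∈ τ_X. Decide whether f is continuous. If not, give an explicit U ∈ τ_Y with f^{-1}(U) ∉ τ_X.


f is NOT continuous.

Compute f^{-1}(U) for each U ∈ τ_Y:
  U = ∅: f^{-1}(U) = ∅ ∈ τ_X ✓.
  U = {x68}: f^{-1}(U) = {p25, p27} ∉ τ_X ✗.
  U = {x67, x68}: f^{-1}(U) = {p25, p26, p27, p28} ∈ τ_X ✓.
Found U = {x68} with f^{-1}(U) = {p25, p27} not in τ_X. Therefore f is NOT continuous.


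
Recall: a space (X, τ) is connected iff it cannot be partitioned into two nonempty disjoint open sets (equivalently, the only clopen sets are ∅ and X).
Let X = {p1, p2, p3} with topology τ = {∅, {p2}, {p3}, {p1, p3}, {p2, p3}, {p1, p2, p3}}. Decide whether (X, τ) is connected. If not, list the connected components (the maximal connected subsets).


(X, τ) is disconnected; components = [{p2}, {p1, p3}].

Find clopen sets (U ∈ τ with X ∖ U ∈ τ):
  U = ∅, X ∖ U = {p1, p2, p3} — both open, so U is clopen.
  U = {p2}, X ∖ U = {p1, p3} — both open, so U is clopen.
  U = {p1, p3}, X ∖ U = {p2} — both open, so U is clopen.
  U = {p1, p2, p3}, X ∖ U = ∅ — both open, so U is clopen.
Nontrivial clopen(s) exist: e.g. {p2}. So (X, τ) is disconnected.
Compute connected components by grouping points that agree on all clopens:
  component: {p2}
  component: {p1, p3}


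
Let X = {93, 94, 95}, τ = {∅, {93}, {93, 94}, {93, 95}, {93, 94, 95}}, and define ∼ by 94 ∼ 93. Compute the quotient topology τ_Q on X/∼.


X/∼ = {[93=94], [95]}; |τ_Q| = 3.

Equivalence classes: [93=94], [95].
Quotient map π: X → X/∼ sends 93 ↦ [93=94], 94 ↦ [93=94], 95 ↦ [95].
For each subset V ⊆ X/∼, compute π^{-1}(V) ⊆ X and check whether π^{-1}(V) ∈ τ. V is open in τ_Q iff π^{-1}(V) ∈ τ.
  V = {}: π^{-1}(V) = ∅ ∈ τ ✓.
  V = {[93=94]}: π^{-1}(V) = {93, 94} ∈ τ ✓.
  V = {[95]}: π^{-1}(V) = {95} ∉ τ ✗.
  V = {[93=94], [95]}: π^{-1}(V) = {93, 94, 95} ∈ τ ✓.
Open sets in the quotient: τ_Q = {{}, {[93=94]}, {[93=94], [95]}} (3 elements).


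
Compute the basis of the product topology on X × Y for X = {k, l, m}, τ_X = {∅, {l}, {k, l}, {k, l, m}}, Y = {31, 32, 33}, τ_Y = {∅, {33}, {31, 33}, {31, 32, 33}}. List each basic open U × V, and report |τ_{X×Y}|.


Basis B = {∅ × ∅, {l} × {33}, {k, l} × {33}, {l} × {31, 33}, {k, l, m} × {33}, {l} × {31, 32, 33}, {k, l} × {31, 33}, {k, l} × {31, 32, 33}, {k, l, m} × {31, 33}, {k, l, m} × {31, 32, 33}}; |τ_{X×Y}| = 20.

Enumerate products U × V with U ∈ τ_X, V ∈ τ_Y (deduplicated):
  ∅ × ∅ = {} (∅)
  {l} × {33} = {(l,33)}
  {k, l} × {33} = {(k,33), (l,33)}
  {l} × {31, 33} = {(l,31), (l,33)}
  {k, l, m} × {33} = {(k,33), (l,33), (m,33)}
  {l} × {31, 32, 33} = {(l,31), (l,32), (l,33)}
  {k, l} × {31, 33} = {(k,31), (k,33), (l,31), (l,33)}
  {k, l} × {31, 32, 33} = {(k,31), (k,32), (k,33), (l,31), (l,32), (l,33)}
  {k, l, m} × {31, 33} = {(k,31), (k,33), (l,31), (l,33), (m,31), (m,33)}
  {k, l, m} × {31, 32, 33} = {(k,31), (k,32), (k,33), (l,31), (l,32), (l,33), (m,31), (m,32), (m,33)}
These 10 distinct sets form the basis B.
Close under arbitrary unions to get τ_{X×Y}; counting gives |τ_{X×Y}| = 20.


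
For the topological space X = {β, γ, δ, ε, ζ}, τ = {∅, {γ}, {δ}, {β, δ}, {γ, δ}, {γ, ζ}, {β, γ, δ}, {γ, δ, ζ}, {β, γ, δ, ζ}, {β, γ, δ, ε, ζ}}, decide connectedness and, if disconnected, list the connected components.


(X, τ) is connected.

Find clopen sets (U ∈ τ with X ∖ U ∈ τ):
  U = ∅, X ∖ U = {β, γ, δ, ε, ζ} — both open, so U is clopen.
  U = {β, γ, δ, ε, ζ}, X ∖ U = ∅ — both open, so U is clopen.
Only trivial clopens (∅ and X) exist, so (X, τ) is connected.
Compute connected components by grouping points that agree on all clopens:
  component: {β, γ, δ, ε, ζ}


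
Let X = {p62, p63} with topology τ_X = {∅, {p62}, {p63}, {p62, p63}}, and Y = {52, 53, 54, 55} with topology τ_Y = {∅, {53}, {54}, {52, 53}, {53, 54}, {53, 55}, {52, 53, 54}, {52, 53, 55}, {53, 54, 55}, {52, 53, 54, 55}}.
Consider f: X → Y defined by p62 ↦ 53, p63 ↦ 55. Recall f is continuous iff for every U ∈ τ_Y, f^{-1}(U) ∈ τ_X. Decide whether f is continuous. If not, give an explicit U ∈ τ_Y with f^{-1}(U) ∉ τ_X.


f IS continuous.

Compute f^{-1}(U) for each U ∈ τ_Y:
  U = ∅: f^{-1}(U) = ∅ ∈ τ_X ✓.
  U = {53}: f^{-1}(U) = {p62} ∈ τ_X ✓.
  U = {54}: f^{-1}(U) = ∅ ∈ τ_X ✓.
  U = {52, 53}: f^{-1}(U) = {p62} ∈ τ_X ✓.
  U = {53, 54}: f^{-1}(U) = {p62} ∈ τ_X ✓.
  U = {53, 55}: f^{-1}(U) = {p62, p63} ∈ τ_X ✓.
  U = {52, 53, 54}: f^{-1}(U) = {p62} ∈ τ_X ✓.
  U = {52, 53, 55}: f^{-1}(U) = {p62, p63} ∈ τ_X ✓.
  U = {53, 54, 55}: f^{-1}(U) = {p62, p63} ∈ τ_X ✓.
  U = {52, 53, 54, 55}: f^{-1}(U) = {p62, p63} ∈ τ_X ✓.
Every preimage lies in τ_X, so f IS continuous.


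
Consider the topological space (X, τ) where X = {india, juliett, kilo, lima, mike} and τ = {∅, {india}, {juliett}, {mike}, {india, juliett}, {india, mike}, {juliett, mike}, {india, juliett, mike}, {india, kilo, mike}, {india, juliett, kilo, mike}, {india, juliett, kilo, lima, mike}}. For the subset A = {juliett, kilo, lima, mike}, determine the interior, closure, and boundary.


int(A) = {juliett, mike}, cl(A) = {juliett, kilo, lima, mike}, ∂A = {kilo, lima}.

Closed sets in (X, τ) are complements of opens:
  closed(X, τ) = {∅, {lima}, {juliett, lima}, {kilo, lima}, {india, kilo, lima}, {juliett, kilo, lima}, {kilo, lima, mike}, {india, juliett, kilo, lima}, {india, kilo, lima, mike}, {juliett, kilo, lima, mike}, {india, juliett, kilo, lima, mike}}.
int(A) = ⋃ {U ∈ τ : U ⊆ A}. Opens contained in A: ∅, {juliett}, {mike}, {juliett, mike}.
Taking the union of these: int(A) = {juliett, mike}.
cl(A) = ⋂ {C closed : A ⊆ C}. Closed sets containing A: {juliett, kilo, lima, mike}, {india, juliett, kilo, lima, mike}.
Intersecting these: cl(A) = {juliett, kilo, lima, mike}.
∂A = cl(A) ∖ int(A) = {juliett, kilo, lima, mike} ∖ {juliett, mike} = {kilo, lima}.


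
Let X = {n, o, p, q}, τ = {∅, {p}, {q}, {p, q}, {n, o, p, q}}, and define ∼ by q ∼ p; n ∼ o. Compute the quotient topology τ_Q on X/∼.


X/∼ = {[n=o], [p=q]}; |τ_Q| = 3.

Equivalence classes: [n=o], [p=q].
Quotient map π: X → X/∼ sends n ↦ [n=o], o ↦ [n=o], p ↦ [p=q], q ↦ [p=q].
For each subset V ⊆ X/∼, compute π^{-1}(V) ⊆ X and check whether π^{-1}(V) ∈ τ. V is open in τ_Q iff π^{-1}(V) ∈ τ.
  V = {}: π^{-1}(V) = ∅ ∈ τ ✓.
  V = {[n=o]}: π^{-1}(V) = {n, o} ∉ τ ✗.
  V = {[p=q]}: π^{-1}(V) = {p, q} ∈ τ ✓.
  V = {[n=o], [p=q]}: π^{-1}(V) = {n, o, p, q} ∈ τ ✓.
Open sets in the quotient: τ_Q = {{}, {[p=q]}, {[n=o], [p=q]}} (3 elements).


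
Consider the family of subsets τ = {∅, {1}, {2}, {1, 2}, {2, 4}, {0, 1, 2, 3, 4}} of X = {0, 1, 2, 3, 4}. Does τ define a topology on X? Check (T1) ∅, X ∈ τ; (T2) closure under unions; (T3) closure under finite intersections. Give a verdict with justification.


τ is NOT a topology on X.

Axiom (T1): ∅ ∈ τ? Yes; X ∈ τ? Yes.
Axiom (T2/T3): check pairwise unions and intersections of members of τ.
Counterexample for (T2): {1} ∪ {2, 4} = {1, 2, 4} ∉ τ. Therefore τ is NOT a topology.


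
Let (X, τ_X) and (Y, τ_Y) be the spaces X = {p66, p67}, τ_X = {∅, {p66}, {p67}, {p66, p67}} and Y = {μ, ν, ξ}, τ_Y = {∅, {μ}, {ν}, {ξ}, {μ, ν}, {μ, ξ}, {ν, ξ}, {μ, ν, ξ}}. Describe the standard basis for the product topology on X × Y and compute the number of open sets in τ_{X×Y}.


Basis B = {∅ × ∅, {p66} × {μ}, {p66} × {ν}, {p66} × {ξ}, {p67} × {μ}, {p67} × {ν}, {p67} × {ξ}, {p66} × {μ, ν}, {p66} × {μ, ξ}, {p66, p67} × {μ}, {p66} × {ν, ξ}, {p66, p67} × {ν}, {p66, p67} × {ξ}, {p67} × {μ, ν}, {p67} × {μ, ξ}, {p67} × {ν, ξ}, {p66} × {μ, ν, ξ}, {p67} × {μ, ν, ξ}, {p66, p67} × {μ, ν}, {p66, p67} × {μ, ξ}, {p66, p67} × {ν, ξ}, {p66, p67} × {μ, ν, ξ}}; |τ_{X×Y}| = 64.

Enumerate products U × V with U ∈ τ_X, V ∈ τ_Y (deduplicated):
  ∅ × ∅ = {} (∅)
  {p66} × {μ} = {(p66,μ)}
  {p66} × {ν} = {(p66,ν)}
  {p66} × {ξ} = {(p66,ξ)}
  {p67} × {μ} = {(p67,μ)}
  {p67} × {ν} = {(p67,ν)}
  {p67} × {ξ} = {(p67,ξ)}
  {p66} × {μ, ν} = {(p66,μ), (p66,ν)}
  {p66} × {μ, ξ} = {(p66,μ), (p66,ξ)}
  {p66, p67} × {μ} = {(p66,μ), (p67,μ)}
  {p66} × {ν, ξ} = {(p66,ν), (p66,ξ)}
  {p66, p67} × {ν} = {(p66,ν), (p67,ν)}
  {p66, p67} × {ξ} = {(p66,ξ), (p67,ξ)}
  {p67} × {μ, ν} = {(p67,μ), (p67,ν)}
  {p67} × {μ, ξ} = {(p67,μ), (p67,ξ)}
  {p67} × {ν, ξ} = {(p67,ν), (p67,ξ)}
  {p66} × {μ, ν, ξ} = {(p66,μ), (p66,ν), (p66,ξ)}
  {p67} × {μ, ν, ξ} = {(p67,μ), (p67,ν), (p67,ξ)}
  {p66, p67} × {μ, ν} = {(p66,μ), (p66,ν), (p67,μ), (p67,ν)}
  {p66, p67} × {μ, ξ} = {(p66,μ), (p66,ξ), (p67,μ), (p67,ξ)}
  {p66, p67} × {ν, ξ} = {(p66,ν), (p66,ξ), (p67,ν), (p67,ξ)}
  {p66, p67} × {μ, ν, ξ} = {(p66,μ), (p66,ν), (p66,ξ), (p67,μ), (p67,ν), (p67,ξ)}
These 22 distinct sets form the basis B.
Close under arbitrary unions to get τ_{X×Y}; counting gives |τ_{X×Y}| = 64.


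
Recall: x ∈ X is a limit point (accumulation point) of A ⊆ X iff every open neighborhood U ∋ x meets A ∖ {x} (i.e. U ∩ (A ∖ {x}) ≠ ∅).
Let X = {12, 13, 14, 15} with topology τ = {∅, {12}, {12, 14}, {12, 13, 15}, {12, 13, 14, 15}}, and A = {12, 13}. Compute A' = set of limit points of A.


A' = {13, 14, 15}

For each x ∈ X, list the open sets U ∈ τ with x ∈ U, then check whether U ∩ (A ∖ {x}) ≠ ∅ for every such U.
  x = 12: open {12} ∋ x has {12} ∩ (A ∖ {12}) = ∅, so x is NOT a limit point.
  x = 13: opens ∋ x are {12, 13, 15}, {12, 13, 14, 15}; each meets A ∖ {13}, so x IS a limit point.
  x = 14: opens ∋ x are {12, 14}, {12, 13, 14, 15}; each meets A ∖ {14}, so x IS a limit point.
  x = 15: opens ∋ x are {12, 13, 15}, {12, 13, 14, 15}; each meets A ∖ {15}, so x IS a limit point.
Collecting: A' = {13, 14, 15}.


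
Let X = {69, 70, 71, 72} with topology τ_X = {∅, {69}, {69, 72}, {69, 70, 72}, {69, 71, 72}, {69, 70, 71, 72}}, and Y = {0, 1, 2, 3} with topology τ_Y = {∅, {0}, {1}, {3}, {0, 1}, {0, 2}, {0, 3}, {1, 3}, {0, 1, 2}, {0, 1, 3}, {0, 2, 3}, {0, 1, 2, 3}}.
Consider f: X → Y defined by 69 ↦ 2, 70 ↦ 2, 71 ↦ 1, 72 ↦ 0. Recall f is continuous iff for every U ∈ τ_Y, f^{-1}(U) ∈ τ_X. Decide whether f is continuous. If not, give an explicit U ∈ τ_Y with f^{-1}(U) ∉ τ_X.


f is NOT continuous.

Compute f^{-1}(U) for each U ∈ τ_Y:
  U = ∅: f^{-1}(U) = ∅ ∈ τ_X ✓.
  U = {0}: f^{-1}(U) = {72} ∉ τ_X ✗.
  U = {1}: f^{-1}(U) = {71} ∉ τ_X ✗.
  U = {3}: f^{-1}(U) = ∅ ∈ τ_X ✓.
  U = {0, 1}: f^{-1}(U) = {71, 72} ∉ τ_X ✗.
  U = {0, 2}: f^{-1}(U) = {69, 70, 72} ∈ τ_X ✓.
  U = {0, 3}: f^{-1}(U) = {72} ∉ τ_X ✗.
  U = {1, 3}: f^{-1}(U) = {71} ∉ τ_X ✗.
  U = {0, 1, 2}: f^{-1}(U) = {69, 70, 71, 72} ∈ τ_X ✓.
  U = {0, 1, 3}: f^{-1}(U) = {71, 72} ∉ τ_X ✗.
  U = {0, 2, 3}: f^{-1}(U) = {69, 70, 72} ∈ τ_X ✓.
  U = {0, 1, 2, 3}: f^{-1}(U) = {69, 70, 71, 72} ∈ τ_X ✓.
Found U = {0} with f^{-1}(U) = {72} not in τ_X. Therefore f is NOT continuous.
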